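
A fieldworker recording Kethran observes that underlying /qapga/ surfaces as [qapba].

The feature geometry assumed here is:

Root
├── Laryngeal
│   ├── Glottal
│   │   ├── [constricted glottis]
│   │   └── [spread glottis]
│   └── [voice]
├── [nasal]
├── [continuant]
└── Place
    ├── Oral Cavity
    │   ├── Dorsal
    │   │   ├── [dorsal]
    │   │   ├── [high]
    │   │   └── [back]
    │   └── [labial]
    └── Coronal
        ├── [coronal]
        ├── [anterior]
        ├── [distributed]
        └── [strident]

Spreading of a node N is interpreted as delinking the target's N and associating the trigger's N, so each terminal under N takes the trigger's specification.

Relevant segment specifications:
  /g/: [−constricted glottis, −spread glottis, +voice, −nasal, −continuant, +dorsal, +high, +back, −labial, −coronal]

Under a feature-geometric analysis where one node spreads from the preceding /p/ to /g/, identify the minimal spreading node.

/g/ and [b] differ in [labial], [dorsal], [high], [back]; every other specified feature is identical.
These terminals are all dominated by Oral Cavity, and no proper subconstituent of Oral Cavity covers them all; Oral Cavity is their lowest common ancestor.
If Oral Cavity spreads, every terminal under it takes /p/'s value, producing [b] as observed.
[voice] stays as in /g/ although /p/ differs there, so no node dominating it spread; among the remaining candidates Oral Cavity is the lowest that derives the output.

Oral Cavity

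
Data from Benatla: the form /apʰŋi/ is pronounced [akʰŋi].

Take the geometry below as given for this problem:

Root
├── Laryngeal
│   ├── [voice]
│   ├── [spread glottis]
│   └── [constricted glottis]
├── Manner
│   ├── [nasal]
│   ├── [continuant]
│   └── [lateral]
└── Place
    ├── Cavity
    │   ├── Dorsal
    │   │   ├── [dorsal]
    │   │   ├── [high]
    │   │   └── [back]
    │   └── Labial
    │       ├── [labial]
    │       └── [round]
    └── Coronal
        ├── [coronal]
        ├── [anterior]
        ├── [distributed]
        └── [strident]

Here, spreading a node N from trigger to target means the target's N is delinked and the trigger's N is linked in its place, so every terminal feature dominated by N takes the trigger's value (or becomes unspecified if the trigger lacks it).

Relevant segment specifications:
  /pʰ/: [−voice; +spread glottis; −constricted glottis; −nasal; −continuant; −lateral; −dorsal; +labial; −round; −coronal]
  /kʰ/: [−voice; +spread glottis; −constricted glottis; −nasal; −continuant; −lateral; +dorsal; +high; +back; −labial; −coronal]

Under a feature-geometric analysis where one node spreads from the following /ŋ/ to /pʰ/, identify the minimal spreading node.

/pʰ/ and [kʰ] differ in [labial], [round], [dorsal], [high], [back]; every other specified feature is identical.
These terminals are all dominated by Cavity, and no proper subconstituent of Cavity covers them all; Cavity is their lowest common ancestor.
If Cavity spreads, every terminal under it takes /ŋ/'s value, producing [kʰ] as observed.
Features on which the two segments disagree outside Cavity, such as [voice], [nasal], are unchanged — nothing dominating them spread, and Cavity is the minimal sufficient constituent.

Cavity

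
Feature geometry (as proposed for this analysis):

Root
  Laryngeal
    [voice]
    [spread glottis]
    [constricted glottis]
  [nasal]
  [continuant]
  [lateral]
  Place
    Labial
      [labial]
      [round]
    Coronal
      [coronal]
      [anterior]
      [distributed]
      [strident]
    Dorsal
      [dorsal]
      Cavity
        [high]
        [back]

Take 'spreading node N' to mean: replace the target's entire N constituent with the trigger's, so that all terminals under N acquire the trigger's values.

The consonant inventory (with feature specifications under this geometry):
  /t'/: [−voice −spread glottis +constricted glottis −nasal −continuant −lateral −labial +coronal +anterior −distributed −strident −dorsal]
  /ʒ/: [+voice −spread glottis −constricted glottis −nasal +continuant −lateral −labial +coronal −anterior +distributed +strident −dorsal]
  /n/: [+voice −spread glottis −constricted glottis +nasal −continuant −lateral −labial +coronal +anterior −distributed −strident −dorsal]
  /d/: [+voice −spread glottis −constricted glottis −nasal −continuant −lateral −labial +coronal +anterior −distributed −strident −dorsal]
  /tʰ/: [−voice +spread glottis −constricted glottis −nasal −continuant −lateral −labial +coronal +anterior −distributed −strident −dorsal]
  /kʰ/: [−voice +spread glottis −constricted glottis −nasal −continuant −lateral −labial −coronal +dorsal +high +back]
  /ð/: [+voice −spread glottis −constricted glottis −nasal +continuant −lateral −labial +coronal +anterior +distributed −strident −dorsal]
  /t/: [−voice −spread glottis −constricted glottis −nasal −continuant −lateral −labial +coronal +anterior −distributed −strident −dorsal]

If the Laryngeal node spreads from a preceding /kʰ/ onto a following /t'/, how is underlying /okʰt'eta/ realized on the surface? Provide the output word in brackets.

[okʰtʰeta]

Laryngeal immediately or transitively dominates [voice], [spread glottis], [constricted glottis].
Spreading Laryngeal from /kʰ/ onto /t'/ replaces those values with /kʰ/'s: [−voice], [+spread glottis], [−constricted glottis]. Features outside Laryngeal ([nasal], [continuant], [lateral], …) stay as in /t'/.
The resulting bundle matches /tʰ/ in the inventory; substituting it for /t'/ gives [okʰtʰeta].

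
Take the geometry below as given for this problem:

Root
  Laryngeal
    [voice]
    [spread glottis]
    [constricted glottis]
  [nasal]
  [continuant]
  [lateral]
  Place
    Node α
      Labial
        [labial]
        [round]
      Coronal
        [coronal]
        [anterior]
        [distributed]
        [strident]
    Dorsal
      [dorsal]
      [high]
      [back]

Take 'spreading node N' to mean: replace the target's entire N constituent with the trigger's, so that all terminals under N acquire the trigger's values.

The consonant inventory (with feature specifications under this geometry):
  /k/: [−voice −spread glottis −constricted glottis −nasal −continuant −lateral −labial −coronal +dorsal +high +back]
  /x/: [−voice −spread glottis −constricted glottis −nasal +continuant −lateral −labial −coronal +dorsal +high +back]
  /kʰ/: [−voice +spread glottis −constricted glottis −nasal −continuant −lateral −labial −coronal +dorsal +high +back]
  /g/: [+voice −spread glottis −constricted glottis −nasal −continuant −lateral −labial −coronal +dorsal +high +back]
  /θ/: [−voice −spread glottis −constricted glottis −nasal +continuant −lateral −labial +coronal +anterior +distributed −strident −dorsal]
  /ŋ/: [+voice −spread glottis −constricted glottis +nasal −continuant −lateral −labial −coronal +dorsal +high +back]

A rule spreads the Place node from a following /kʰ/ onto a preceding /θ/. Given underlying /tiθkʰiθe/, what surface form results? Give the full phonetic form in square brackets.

[tixkʰiθe]

The Place node dominates the terminals [labial], [round], [coronal], [anterior], [distributed], [strident], [dorsal], [high], [back].
Spreading Place from /kʰ/ onto /θ/ replaces those values with /kʰ/'s: [−labial], [−coronal], [+dorsal], [+high], [+back]. Features outside Place ([voice], [spread glottis], [constricted glottis], …) stay as in /θ/.
Among the inventory, only /x/ has exactly this specification, giving the surface form [tixkʰiθe].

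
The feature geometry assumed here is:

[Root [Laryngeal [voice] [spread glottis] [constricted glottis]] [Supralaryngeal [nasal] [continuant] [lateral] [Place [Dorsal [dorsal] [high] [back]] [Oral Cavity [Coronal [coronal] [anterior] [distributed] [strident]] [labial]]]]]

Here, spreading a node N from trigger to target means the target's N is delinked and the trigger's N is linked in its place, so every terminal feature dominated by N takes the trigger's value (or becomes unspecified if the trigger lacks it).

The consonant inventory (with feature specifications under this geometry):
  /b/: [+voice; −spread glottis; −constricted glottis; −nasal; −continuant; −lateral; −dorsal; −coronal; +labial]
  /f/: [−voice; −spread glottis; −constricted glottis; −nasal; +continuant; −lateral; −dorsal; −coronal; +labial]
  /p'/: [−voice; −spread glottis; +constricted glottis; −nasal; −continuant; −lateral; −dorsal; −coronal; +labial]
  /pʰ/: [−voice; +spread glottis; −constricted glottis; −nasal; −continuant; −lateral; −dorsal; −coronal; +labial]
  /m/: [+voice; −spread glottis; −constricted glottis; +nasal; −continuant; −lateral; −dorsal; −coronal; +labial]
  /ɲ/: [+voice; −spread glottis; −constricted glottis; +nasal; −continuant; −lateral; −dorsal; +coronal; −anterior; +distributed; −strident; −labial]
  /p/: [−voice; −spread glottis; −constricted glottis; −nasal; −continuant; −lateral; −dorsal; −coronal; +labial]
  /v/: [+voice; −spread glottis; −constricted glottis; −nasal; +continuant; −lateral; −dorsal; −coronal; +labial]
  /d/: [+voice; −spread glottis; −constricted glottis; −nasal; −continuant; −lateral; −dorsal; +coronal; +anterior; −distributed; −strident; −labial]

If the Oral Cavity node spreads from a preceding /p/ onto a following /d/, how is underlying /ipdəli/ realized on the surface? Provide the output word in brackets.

Terminals under Oral Cavity in this geometry: [coronal], [anterior], [distributed], [strident], [labial].
Spreading Oral Cavity from /p/ onto /d/ replaces those values with /p/'s: [−coronal], [+labial]. Features outside Oral Cavity ([voice], [spread glottis], [constricted glottis], …) stay as in /d/.
The resulting bundle matches /b/ in the inventory; substituting it for /d/ gives [ipbəli].

[ipbəli]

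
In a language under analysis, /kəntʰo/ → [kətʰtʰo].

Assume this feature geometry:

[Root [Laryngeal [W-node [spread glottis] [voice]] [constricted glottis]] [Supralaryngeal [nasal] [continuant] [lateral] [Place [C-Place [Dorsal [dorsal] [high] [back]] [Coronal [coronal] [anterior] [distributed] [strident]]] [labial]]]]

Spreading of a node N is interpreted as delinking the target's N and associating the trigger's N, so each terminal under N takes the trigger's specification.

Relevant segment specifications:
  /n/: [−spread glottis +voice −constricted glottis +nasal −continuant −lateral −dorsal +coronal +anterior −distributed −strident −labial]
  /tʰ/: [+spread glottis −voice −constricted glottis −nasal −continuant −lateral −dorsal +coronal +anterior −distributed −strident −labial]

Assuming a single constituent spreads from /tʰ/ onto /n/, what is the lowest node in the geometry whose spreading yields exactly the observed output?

Root

Feature comparison: [voice], [spread glottis], [nasal] differ between /n/ and [tʰ]; the remaining terminals match.
Tracing each changed feature up the tree, the paths first meet at Root; any lower node misses at least one of them.
If Root spreads, every terminal under it takes /tʰ/'s value, producing [tʰ] as observed.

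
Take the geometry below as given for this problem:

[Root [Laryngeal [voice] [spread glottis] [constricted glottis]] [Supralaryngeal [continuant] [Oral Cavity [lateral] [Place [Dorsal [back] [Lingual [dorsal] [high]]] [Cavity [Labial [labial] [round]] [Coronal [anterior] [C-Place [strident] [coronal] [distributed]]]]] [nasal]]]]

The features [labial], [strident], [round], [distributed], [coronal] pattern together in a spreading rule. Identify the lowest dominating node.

[labial] lies under Labial (below Supralaryngeal).
[strident] lies under C-Place (below Supralaryngeal).
[round]: Root → Supralaryngeal → Oral Cavity → Place → Cavity → Labial → [round].
[distributed]: Root → Supralaryngeal → Oral Cavity → Place → Cavity → Coronal → C-Place → [distributed].
[coronal] lies under C-Place (below Supralaryngeal).
Cavity is the lowest common ancestor — every listed feature sits under it, and no single subconstituent of Cavity covers them all.

Cavity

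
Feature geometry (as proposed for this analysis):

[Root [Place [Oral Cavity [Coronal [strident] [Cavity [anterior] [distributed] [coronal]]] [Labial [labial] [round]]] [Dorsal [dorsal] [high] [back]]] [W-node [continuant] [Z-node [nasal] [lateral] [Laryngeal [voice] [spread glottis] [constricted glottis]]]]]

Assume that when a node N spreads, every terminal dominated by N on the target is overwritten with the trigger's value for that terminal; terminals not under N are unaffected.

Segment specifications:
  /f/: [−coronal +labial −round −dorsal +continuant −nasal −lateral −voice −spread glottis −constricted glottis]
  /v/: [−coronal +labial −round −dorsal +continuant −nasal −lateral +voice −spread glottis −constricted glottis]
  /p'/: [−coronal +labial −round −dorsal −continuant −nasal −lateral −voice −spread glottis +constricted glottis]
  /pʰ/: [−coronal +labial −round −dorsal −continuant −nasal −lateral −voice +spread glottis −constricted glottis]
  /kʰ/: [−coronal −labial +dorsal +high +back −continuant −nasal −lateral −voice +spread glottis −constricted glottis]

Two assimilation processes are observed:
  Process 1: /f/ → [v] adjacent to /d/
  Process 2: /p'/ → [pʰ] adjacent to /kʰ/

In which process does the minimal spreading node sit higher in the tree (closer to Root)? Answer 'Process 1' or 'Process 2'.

Process 2

In Process 1, [voice] changes, so the minimal spreading node is [voice] at depth 4.
In Process 2, [spread glottis], [constricted glottis] change, so the minimal spreading node is Laryngeal at depth 3.
Laryngeal is closer to Root than [voice], so Process 2 spreads the higher node.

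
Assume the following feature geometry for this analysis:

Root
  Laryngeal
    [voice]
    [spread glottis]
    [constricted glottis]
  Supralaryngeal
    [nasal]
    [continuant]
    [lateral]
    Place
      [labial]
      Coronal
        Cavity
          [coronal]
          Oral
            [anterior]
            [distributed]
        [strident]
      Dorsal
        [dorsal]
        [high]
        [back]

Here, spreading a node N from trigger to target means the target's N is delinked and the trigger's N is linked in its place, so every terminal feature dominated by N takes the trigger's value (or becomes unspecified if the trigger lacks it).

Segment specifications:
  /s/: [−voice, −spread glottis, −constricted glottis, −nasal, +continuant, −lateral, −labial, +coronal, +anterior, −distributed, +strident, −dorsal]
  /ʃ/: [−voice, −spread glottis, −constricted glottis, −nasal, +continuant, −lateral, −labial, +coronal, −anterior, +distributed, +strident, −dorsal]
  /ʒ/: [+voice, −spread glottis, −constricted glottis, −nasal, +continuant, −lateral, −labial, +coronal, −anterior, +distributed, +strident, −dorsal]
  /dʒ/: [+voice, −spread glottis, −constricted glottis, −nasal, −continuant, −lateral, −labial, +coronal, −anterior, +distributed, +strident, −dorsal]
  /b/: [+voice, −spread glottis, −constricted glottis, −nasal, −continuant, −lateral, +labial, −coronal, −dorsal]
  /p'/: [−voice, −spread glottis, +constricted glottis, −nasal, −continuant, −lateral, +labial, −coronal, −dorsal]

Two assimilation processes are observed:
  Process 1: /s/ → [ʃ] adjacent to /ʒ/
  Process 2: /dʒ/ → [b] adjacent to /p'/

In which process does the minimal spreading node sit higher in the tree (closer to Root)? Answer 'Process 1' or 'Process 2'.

Process 2

Process 1: the features that change are [anterior], [distributed]; the minimal node is Oral (depth 5).
Process 2 alters [labial], [coronal], [anterior], [distributed], [strident]; the lowest common ancestor is Place (depth 2 from Root).
Place is closer to Root than Oral, so Process 2 spreads the higher node.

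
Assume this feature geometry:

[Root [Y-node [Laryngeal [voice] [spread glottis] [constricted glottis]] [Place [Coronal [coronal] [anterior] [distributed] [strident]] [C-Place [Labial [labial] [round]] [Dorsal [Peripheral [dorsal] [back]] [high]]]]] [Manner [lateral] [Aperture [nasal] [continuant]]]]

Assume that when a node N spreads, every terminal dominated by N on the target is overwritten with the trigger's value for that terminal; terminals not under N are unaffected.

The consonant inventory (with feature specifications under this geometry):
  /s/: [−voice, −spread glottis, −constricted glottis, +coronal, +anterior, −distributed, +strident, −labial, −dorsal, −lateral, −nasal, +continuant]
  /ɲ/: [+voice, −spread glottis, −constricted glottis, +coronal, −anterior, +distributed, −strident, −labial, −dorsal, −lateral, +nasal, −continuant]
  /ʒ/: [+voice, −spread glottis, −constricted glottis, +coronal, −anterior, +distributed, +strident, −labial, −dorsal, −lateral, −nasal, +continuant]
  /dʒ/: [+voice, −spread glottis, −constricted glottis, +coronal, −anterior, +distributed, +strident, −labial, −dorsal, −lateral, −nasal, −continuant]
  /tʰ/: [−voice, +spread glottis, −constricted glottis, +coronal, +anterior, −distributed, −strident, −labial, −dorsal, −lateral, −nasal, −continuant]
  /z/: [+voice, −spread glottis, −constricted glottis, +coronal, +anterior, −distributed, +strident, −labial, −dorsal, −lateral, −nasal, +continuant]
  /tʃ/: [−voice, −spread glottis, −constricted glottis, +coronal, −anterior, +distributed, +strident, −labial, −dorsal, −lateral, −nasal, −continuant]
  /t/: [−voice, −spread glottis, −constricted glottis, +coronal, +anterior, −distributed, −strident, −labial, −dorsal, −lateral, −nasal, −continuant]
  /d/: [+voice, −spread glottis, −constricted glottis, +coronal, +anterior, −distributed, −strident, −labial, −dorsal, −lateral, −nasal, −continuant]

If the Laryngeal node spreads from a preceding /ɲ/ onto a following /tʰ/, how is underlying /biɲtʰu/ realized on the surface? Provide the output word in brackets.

Terminals under Laryngeal in this geometry: [voice], [spread glottis], [constricted glottis].
After delinking /tʰ/'s Laryngeal and linking /ɲ/'s, the affected terminals become [+voice], [−spread glottis], [−constricted glottis]; [coronal], [anterior], [distributed], … (outside Laryngeal) are retained from /tʰ/.
The resulting bundle matches /d/ in the inventory; substituting it for /tʰ/ gives [biɲdu].

[biɲdu]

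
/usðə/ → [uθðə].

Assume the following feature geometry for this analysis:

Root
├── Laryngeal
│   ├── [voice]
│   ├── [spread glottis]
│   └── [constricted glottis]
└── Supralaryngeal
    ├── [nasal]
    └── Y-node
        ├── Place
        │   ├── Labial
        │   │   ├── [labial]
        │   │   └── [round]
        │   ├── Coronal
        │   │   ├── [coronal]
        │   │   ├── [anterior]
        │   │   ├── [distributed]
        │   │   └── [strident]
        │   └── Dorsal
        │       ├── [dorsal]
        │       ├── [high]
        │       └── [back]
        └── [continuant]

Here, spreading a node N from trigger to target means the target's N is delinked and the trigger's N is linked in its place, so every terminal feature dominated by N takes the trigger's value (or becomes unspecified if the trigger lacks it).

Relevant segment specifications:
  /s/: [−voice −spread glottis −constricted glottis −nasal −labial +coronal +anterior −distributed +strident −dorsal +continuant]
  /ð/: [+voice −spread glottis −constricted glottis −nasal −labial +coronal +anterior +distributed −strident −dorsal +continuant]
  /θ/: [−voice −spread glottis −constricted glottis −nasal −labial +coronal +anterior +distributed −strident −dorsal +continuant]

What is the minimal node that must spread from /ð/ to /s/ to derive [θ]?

Comparing /s/ with its surface form [θ], the features that change are [distributed], [strident].
In this geometry the lowest node dominating all of them is Coronal: every daughter of Coronal dominates only a proper subset, so no lower node suffices.
If Coronal spreads, every terminal under it takes /ð/'s value, producing [θ] as observed.
[voice], a feature on which the two segments disagree outside Coronal, is unchanged — nothing dominating it spread, and Coronal is the minimal sufficient constituent.

Coronal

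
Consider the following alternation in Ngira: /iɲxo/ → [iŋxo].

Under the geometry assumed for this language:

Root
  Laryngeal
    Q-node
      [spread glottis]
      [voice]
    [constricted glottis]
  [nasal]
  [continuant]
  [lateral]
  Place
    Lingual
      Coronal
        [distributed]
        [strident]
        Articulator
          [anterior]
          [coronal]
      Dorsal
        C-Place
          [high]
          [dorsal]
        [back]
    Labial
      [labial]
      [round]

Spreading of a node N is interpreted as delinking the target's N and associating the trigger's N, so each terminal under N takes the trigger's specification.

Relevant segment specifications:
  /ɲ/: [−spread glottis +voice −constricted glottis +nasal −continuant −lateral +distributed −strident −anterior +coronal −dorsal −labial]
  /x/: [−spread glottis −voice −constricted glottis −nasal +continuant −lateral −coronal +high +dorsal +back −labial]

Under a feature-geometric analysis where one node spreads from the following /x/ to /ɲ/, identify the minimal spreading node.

/ɲ/ and [ŋ] differ in [coronal], [anterior], [distributed], [strident], [dorsal], [high], [back]; every other specified feature is identical.
The smallest constituent containing every changed terminal is Lingual — each of its daughters lacks at least one of the affected features.
Delinking /ɲ/'s Lingual and associating /x/'s Lingual gives precisely the feature bundle of [ŋ].
Features on which the two segments disagree outside Lingual, such as [voice], [continuant], are unchanged — nothing dominating them spread, and Lingual is the minimal sufficient constituent.

Lingual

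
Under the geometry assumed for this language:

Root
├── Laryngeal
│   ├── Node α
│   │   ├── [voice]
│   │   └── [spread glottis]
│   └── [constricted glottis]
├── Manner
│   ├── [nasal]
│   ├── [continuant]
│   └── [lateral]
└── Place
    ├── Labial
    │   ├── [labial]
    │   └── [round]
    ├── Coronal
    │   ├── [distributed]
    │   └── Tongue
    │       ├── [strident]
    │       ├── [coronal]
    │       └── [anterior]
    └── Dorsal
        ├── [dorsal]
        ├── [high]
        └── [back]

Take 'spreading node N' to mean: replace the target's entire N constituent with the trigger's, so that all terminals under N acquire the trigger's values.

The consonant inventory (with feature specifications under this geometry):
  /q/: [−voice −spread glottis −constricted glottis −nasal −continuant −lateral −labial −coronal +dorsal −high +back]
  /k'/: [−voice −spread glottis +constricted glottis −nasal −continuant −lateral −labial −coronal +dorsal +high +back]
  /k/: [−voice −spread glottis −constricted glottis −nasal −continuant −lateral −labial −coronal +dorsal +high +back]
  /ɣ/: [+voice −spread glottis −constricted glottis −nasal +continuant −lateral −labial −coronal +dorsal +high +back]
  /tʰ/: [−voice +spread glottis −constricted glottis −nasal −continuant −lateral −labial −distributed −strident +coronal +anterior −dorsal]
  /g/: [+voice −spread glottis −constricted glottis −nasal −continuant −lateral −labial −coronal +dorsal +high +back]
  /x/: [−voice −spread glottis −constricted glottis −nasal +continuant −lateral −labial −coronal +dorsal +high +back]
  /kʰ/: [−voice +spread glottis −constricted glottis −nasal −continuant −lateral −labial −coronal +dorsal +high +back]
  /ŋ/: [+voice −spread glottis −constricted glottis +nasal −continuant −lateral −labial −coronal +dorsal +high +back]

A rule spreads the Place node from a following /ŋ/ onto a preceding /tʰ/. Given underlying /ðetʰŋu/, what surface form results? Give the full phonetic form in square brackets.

Terminals under Place in this geometry: [labial], [round], [distributed], [strident], [coronal], [anterior], [dorsal], [high], [back].
The target acquires /ŋ/'s values for everything under Place — [−labial], [−coronal], [+dorsal], [+high], [+back] — while keeping its own [voice], [spread glottis], [constricted glottis], ….
The resulting bundle matches /kʰ/ in the inventory; substituting it for /tʰ/ gives [ðekʰŋu].

[ðekʰŋu]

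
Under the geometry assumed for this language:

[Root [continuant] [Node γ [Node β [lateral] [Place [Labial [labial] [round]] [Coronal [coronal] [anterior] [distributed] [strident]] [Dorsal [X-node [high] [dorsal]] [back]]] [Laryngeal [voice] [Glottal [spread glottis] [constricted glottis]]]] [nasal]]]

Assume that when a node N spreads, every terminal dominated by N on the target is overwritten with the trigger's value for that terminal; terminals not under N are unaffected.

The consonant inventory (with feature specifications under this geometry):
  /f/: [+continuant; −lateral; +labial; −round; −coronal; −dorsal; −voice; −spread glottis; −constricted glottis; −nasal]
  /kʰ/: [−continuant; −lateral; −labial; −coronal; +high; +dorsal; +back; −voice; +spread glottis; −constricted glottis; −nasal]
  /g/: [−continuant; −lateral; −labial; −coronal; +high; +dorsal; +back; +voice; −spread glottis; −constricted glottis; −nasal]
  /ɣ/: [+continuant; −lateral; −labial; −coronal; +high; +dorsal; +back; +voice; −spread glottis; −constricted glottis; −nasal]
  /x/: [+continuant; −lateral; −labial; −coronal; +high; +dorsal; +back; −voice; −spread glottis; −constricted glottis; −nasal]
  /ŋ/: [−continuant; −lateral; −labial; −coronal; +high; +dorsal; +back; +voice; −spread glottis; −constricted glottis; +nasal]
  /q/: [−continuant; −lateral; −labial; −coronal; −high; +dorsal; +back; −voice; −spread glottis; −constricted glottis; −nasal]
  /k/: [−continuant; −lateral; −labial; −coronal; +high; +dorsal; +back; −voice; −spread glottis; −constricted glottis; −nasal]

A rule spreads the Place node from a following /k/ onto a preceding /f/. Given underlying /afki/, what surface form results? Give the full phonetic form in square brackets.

[axki]

Terminals under Place in this geometry: [labial], [round], [coronal], [anterior], [distributed], [strident], [high], [dorsal], [back].
The target acquires /k/'s values for everything under Place — [−labial], [−coronal], [+high], [+dorsal], [+back] — while keeping its own [continuant], [lateral], [voice], ….
Among the inventory, only /x/ has exactly this specification, giving the surface form [axki].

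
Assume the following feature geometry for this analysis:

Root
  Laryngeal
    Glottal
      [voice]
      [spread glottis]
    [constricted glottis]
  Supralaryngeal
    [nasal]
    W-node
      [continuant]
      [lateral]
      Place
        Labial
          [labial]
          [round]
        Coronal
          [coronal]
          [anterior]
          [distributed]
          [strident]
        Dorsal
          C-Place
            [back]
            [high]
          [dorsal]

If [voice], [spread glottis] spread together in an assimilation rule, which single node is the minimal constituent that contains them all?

[voice]: Root ▹ Laryngeal ▹ Glottal ▹ [voice].
[spread glottis]: Root ▹ Laryngeal ▹ Glottal ▹ [spread glottis].
These paths first converge at Glottal; no daughter of Glottal dominates all 2 features, so Glottal is the minimal constituent.

Glottal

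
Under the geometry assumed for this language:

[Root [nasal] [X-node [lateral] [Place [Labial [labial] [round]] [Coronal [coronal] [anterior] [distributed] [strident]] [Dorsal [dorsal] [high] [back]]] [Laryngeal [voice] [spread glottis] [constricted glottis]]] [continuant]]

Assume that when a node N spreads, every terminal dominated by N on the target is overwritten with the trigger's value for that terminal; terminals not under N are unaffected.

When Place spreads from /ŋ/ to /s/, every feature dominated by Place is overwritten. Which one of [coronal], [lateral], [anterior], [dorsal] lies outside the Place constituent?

Place dominates exactly [labial], [round], [coronal], [anterior], [distributed], [strident], [dorsal], [high], [back].
Spreading Place replaces [dorsal], [anterior], [coronal] with the trigger's values, since each sits inside the Place constituent.
[lateral] is not within the Place subtree (it hangs from X-node), so /s/'s [lateral] value survives.

[lateral]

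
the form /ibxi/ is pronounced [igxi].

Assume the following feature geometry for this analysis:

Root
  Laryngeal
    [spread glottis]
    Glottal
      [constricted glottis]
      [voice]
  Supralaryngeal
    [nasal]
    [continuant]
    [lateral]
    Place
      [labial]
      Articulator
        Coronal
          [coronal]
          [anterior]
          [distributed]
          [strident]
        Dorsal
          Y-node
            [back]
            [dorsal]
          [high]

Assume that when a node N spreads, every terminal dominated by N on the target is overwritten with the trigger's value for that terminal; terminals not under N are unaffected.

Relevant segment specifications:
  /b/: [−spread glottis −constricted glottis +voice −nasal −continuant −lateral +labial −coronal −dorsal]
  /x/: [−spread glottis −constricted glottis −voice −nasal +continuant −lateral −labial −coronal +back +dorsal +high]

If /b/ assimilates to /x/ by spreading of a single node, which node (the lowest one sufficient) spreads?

Place

/b/ and [g] differ in [labial], [dorsal], [high], [back]; every other specified feature is identical.
Tracing each changed feature up the tree, the paths first meet at Place; any lower node misses at least one of them.
Spreading Place from /x/ overwrites each of those terminals with /x/'s values, yielding exactly [g].
Since [continuant] is preserved even though /x/ disagrees there, no node above Place spread.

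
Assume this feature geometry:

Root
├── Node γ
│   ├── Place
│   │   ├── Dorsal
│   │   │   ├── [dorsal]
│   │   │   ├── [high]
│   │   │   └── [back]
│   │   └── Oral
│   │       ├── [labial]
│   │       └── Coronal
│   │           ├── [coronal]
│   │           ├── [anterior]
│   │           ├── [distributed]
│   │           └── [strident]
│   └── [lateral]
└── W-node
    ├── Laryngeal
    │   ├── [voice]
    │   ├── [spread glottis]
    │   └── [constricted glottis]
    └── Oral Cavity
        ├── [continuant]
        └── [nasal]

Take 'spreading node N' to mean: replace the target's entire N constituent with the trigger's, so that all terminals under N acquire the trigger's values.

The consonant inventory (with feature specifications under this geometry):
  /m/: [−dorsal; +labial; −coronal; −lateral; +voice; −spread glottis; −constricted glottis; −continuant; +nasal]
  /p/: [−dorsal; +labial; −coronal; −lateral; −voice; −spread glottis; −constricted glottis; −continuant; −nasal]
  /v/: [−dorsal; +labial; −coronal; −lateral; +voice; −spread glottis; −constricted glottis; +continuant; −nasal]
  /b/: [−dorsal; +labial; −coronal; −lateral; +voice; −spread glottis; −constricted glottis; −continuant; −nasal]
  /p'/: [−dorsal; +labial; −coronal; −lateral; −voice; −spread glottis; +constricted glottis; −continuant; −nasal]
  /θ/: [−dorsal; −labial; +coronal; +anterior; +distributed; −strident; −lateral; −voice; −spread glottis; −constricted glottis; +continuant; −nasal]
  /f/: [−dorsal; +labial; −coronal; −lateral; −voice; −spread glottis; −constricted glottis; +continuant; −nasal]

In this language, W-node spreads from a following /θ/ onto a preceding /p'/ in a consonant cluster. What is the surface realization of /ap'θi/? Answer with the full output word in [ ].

Terminals under W-node in this geometry: [voice], [spread glottis], [constricted glottis], [continuant], [nasal].
Spreading W-node from /θ/ onto /p'/ replaces those values with /θ/'s: [−voice], [−spread glottis], [−constricted glottis], [+continuant], [−nasal]. Features outside W-node ([dorsal], [labial], [coronal], …) stay as in /p'/.
The resulting bundle matches /f/ in the inventory; substituting it for /p'/ gives [afθi].

[afθi]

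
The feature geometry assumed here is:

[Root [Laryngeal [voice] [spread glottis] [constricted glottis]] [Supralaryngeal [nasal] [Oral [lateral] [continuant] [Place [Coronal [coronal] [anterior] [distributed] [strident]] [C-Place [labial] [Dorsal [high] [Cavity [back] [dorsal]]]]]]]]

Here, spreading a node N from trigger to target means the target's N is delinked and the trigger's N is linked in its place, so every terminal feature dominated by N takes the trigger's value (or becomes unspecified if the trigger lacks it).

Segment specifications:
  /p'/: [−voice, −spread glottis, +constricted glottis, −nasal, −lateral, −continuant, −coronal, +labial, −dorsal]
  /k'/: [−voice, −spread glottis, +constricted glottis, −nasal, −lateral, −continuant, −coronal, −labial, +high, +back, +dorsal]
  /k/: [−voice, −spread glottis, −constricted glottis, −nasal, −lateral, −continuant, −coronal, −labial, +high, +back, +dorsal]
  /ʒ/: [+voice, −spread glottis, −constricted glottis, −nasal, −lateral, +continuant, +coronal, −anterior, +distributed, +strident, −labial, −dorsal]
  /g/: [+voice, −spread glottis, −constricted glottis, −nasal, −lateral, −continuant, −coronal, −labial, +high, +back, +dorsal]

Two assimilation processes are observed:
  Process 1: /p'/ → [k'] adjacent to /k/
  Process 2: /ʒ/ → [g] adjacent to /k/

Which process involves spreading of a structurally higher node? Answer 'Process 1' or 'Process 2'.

Process 2

In Process 1, [labial], [dorsal], [high], [back] change, so the minimal spreading node is C-Place at depth 4.
Process 2 alters [continuant], [coronal], [anterior], [distributed], [strident], [dorsal], [high], [back]; the lowest common ancestor is Oral (depth 2 from Root).
Oral (depth 2) sits above C-Place (depth 4), making Process 2 the one with the higher spreading node.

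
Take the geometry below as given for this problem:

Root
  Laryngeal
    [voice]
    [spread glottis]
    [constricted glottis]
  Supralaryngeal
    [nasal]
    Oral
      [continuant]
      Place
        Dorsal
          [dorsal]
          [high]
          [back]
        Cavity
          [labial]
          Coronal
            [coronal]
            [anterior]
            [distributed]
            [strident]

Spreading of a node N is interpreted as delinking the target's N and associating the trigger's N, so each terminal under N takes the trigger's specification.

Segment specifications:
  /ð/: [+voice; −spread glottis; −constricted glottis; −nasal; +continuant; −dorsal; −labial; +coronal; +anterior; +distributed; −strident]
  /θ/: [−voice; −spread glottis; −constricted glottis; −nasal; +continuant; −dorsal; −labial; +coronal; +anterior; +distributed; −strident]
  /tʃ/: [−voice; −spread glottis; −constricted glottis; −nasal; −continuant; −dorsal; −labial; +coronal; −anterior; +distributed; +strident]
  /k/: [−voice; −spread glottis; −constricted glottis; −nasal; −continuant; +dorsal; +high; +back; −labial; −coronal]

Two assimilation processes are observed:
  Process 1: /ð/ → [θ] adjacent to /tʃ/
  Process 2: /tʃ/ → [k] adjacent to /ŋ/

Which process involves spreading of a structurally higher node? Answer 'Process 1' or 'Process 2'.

Process 1: the feature that changes is [voice]; the minimal node is [voice] (depth 2).
Process 2 alters [coronal], [anterior], [distributed], [strident], [dorsal], [high], [back]; the lowest common ancestor is Place (depth 3 from Root).
Depth 2 < depth 3; Process 1 involves the structurally higher constituent [voice].

Process 1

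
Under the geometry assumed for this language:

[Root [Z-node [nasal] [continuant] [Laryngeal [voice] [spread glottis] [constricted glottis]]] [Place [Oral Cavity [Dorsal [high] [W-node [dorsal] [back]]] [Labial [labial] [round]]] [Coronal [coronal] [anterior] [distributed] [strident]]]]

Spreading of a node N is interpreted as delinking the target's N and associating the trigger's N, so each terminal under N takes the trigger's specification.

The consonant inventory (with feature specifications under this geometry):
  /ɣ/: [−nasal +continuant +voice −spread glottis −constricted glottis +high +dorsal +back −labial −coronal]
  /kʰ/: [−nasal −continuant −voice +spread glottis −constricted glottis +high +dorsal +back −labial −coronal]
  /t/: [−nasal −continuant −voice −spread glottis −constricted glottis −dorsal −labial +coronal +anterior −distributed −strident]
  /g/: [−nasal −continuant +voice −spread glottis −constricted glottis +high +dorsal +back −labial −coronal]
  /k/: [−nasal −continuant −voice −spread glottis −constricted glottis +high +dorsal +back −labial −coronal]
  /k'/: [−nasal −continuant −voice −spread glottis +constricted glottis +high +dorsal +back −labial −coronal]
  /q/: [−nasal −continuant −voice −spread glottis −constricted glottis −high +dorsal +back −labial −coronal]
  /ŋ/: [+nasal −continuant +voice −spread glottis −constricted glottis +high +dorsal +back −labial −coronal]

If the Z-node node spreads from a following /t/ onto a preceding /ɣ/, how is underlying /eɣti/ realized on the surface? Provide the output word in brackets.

Terminals under Z-node in this geometry: [nasal], [continuant], [voice], [spread glottis], [constricted glottis].
Spreading Z-node from /t/ onto /ɣ/ replaces those values with /t/'s: [−nasal], [−continuant], [−voice], [−spread glottis], [−constricted glottis]. Features outside Z-node ([high], [dorsal], [back], …) stay as in /ɣ/.
The resulting bundle matches /k/ in the inventory; substituting it for /ɣ/ gives [ekti].

[ekti]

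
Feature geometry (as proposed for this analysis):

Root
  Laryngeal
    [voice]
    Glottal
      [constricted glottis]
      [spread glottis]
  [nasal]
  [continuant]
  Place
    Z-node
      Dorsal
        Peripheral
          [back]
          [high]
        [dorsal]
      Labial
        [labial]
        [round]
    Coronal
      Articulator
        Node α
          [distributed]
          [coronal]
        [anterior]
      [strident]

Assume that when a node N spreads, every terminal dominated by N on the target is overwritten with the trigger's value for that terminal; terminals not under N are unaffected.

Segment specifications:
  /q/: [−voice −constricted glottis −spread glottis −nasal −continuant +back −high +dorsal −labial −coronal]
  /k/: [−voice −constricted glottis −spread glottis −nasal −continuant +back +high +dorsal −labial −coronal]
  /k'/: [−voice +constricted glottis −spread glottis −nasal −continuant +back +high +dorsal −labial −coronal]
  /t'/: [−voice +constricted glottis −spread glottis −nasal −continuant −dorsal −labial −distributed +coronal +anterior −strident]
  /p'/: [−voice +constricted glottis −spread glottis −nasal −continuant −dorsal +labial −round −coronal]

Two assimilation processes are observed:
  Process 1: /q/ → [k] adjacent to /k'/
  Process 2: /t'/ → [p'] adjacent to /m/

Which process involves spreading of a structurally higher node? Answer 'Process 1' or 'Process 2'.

In Process 1, [high] changes, so the minimal spreading node is [high] at depth 5.
In Process 2, [labial], [round], [coronal], [anterior], [distributed], [strident] change, so the minimal spreading node is Place at depth 1.
Place is closer to Root than [high], so Process 2 spreads the higher node.

Process 2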